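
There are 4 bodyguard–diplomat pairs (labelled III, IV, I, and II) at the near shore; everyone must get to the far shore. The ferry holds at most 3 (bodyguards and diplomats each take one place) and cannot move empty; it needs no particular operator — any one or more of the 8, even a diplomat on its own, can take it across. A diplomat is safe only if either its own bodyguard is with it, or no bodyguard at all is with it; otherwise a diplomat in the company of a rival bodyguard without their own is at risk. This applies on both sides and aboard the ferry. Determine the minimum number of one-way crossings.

9

Counting alone: each trip to the far shore takes at most 3 across and each return brings at least 1 back, so after t trips out (and t−1 returns) at most 3t − (t−1) of the 8 are across; that first reaches 8 at t = 4, so at least 7 crossings are needed.
The safety rule pushes this higher. Following every safe sequence of crossings, the most of the 8 that can be at the far shore as the ferry arrives there on crossing 7 is 7 — never all 8.
So no plan with fewer than 9 crossings exists, and this one achieves 9:
1. bodyguard III and diplomat III cross → the far shore.
2. bodyguard III crosses ← the near shore.
3. bodyguard III, bodyguard IV, and diplomat IV cross → the far shore.
4. bodyguard III and diplomat III cross ← the near shore.
5. bodyguard I, bodyguard II, and bodyguard III cross → the far shore.
6. diplomat IV crosses ← the near shore.
7. diplomat III and diplomat IV cross → the far shore.
8. diplomat III crosses ← the near shore.
9. diplomat I, diplomat II, and diplomat III cross → the far shore.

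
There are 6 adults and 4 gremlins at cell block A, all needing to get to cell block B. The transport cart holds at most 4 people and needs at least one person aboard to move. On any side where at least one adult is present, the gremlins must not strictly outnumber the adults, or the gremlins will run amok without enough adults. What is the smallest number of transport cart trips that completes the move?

5

Counting alone: each trip to cell block B takes at most 4 across and each return brings at least 1 back, so after t trips out (and t−1 returns) at most 4t − (t−1) of the 10 are across; that first reaches 10 at t = 3, so at least 5 crossings are needed.
The plan below uses exactly 5 crossings, so it is optimal:
1. 4 gremlins → cell block B.  (cell block A: 6A 0G; cell block B: 0A 4G)
2. 1 gremlin ← cell block A.  (cell block A: 6A 1G; cell block B: 0A 3G)
3. 4 adults → cell block B.  (cell block A: 2A 1G; cell block B: 4A 3G)
4. 1 gremlin ← cell block A.  (cell block A: 2A 2G; cell block B: 4A 2G)
5. 2 adults and 2 gremlins → cell block B.  (cell block A: 0A 0G; cell block B: 6A 4G)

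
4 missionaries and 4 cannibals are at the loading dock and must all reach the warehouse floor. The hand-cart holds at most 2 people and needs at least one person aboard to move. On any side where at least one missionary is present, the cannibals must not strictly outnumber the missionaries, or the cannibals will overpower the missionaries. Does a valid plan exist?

Following every safe sequence of crossings from the start, the most of the 8 that can be at the warehouse floor as the hand-cart arrives there on crossings 1, 3, 5 is 2, 3, 4 respectively; the best ever achieved is 4 of 8.
From crossing 7 on, no configuration arises that was not already reachable earlier: only 11 distinct safe configurations (who is on which side, and where the hand-cart is) can ever be reached, none of them has everyone across, and every continuation just revisits them. They are: 0 missionaries + 0 cannibals across (hand-cart back at the start); 0 missionaries + 1 cannibal across (hand-cart there); 0 missionaries + 1 cannibal across (hand-cart back at the start); 0 missionaries + 2 cannibals across (hand-cart there); 0 missionaries + 2 cannibals across (hand-cart back at the start); 0 missionaries + 3 cannibals across (hand-cart there); 0 missionaries + 3 cannibals across (hand-cart back at the start); 0 missionaries + 4 cannibals across (hand-cart there); 1 missionary + 1 cannibal across (hand-cart there); 1 missionary + 1 cannibal across (hand-cart back at the start); 2 missionaries + 2 cannibals across (hand-cart there). So no valid plan exists.

No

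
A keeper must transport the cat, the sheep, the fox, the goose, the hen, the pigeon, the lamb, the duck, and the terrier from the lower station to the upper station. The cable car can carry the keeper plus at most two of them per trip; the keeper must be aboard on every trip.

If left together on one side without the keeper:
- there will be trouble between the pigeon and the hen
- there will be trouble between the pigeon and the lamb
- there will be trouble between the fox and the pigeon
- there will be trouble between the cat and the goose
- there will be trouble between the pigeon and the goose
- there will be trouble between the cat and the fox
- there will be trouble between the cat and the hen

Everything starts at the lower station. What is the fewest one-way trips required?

Counting alone: the keeper can take at most 2 across per trip to the upper station, so moving all 9 needs at least 5 loaded trips out, with a return between consecutive ones — at least 9 crossings.
The safety rule pushes this higher. Following every safe sequence of crossings, the most of the 9 that can be at the upper station as the cable car arrives there on crossing 9 is 8 — never all 9.
So no plan with fewer than 11 crossings exists, and this one achieves 11:
1. Keeper goes to the upper station with the cat and the pigeon.
2. Keeper goes back to the lower station alone.
3. Keeper goes to the upper station with the sheep.
4. Keeper goes back to the lower station alone.
5. Keeper goes to the upper station with the fox and the goose.
6. Keeper goes back to the lower station with the cat and the pigeon.
7. Keeper goes to the upper station with the hen and the lamb.
8. Keeper goes back to the lower station alone.
9. Keeper goes to the upper station with the duck and the terrier.
10. Keeper goes back to the lower station alone.
11. Keeper goes to the upper station with the cat and the pigeon.

11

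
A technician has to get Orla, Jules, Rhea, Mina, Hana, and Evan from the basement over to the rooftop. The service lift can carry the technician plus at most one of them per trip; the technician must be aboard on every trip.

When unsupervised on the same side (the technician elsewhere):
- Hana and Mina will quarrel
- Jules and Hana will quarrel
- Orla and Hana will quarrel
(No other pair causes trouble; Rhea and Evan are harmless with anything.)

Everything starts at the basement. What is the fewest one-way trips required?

impossible

Following every safe sequence of crossings from the start, the most of the 6 that can be at the rooftop as the service lift arrives there on crossings 1, 3, 5, 7 is 1, 2, 3, 4 respectively; the best ever achieved is 4 of 6.
From crossing 9 on, no configuration arises that was not already reachable earlier: only 36 distinct safe configurations (who is on which side, and where the service lift is) can ever be reached, none of them has everyone across, and every continuation just revisits them. So no valid plan exists.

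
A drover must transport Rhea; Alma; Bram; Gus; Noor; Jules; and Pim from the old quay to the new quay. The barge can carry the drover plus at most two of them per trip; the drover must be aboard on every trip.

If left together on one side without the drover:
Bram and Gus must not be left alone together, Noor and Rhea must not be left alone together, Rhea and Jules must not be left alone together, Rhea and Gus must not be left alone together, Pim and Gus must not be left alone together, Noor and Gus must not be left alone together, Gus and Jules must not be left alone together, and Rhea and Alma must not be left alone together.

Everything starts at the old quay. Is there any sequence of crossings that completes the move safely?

1. Drover goes to the new quay with Gus and Rhea.  [the old quay: Alma, Bram, Jules, Noor, Pim | the new quay: Gus, Rhea]
2. Drover goes back to the old quay with Rhea.  [the old quay: Alma, Bram, Jules, Noor, Pim, Rhea | the new quay: Gus]
3. Drover goes to the new quay with Alma and Rhea.  [the old quay: Bram, Jules, Noor, Pim | the new quay: Alma, Gus, Rhea]
4. Drover goes back to the old quay with Rhea.  [the old quay: Bram, Jules, Noor, Pim, Rhea | the new quay: Alma, Gus]
5. Drover goes to the new quay with Jules and Noor.  [the old quay: Bram, Pim, Rhea | the new quay: Alma, Gus, Jules, Noor]
6. Drover goes back to the old quay with Gus.  [the old quay: Bram, Gus, Pim, Rhea | the new quay: Alma, Jules, Noor]
7. Drover goes to the new quay with Bram and Gus.  [the old quay: Pim, Rhea | the new quay: Alma, Bram, Gus, Jules, Noor]
8. Drover goes back to the old quay with Gus.  [the old quay: Gus, Pim, Rhea | the new quay: Alma, Bram, Jules, Noor]
9. Drover goes to the new quay with Pim and Rhea.  [the old quay: Gus | the new quay: Alma, Bram, Jules, Noor, Pim, Rhea]
10. Drover goes back to the old quay with Rhea.  [the old quay: Gus, Rhea | the new quay: Alma, Bram, Jules, Noor, Pim]
11. Drover goes to the new quay with Gus and Rhea.  [the old quay: — | the new quay: Alma, Bram, Gus, Jules, Noor, Pim, Rhea]

Yes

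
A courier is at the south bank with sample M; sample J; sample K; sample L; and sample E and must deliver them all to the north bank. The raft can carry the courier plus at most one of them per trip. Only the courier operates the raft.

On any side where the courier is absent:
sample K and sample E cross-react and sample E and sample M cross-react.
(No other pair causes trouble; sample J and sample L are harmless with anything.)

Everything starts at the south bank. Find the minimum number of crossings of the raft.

11

Counting alone: the courier can take at most 1 across per trip to the north bank, so moving all 5 needs at least 5 loaded trips out, with a return between consecutive ones — at least 9 crossings.
The safety rule pushes this higher. Following every safe sequence of crossings, the most of the 5 that can be at the north bank as the raft arrives there on crossing 9 is 4 — never all 5.
So no plan with fewer than 11 crossings exists, and this one achieves 11:
1. Courier goes to the north bank with sample E.  [the south bank: sample J, sample K, sample L, sample M | the north bank: sample E]
2. Courier goes back to the south bank alone.  [the south bank: sample J, sample K, sample L, sample M | the north bank: sample E]
3. Courier goes to the north bank with sample M.  [the south bank: sample J, sample K, sample L | the north bank: sample E, sample M]
4. Courier goes back to the south bank with sample E.  [the south bank: sample E, sample J, sample K, sample L | the north bank: sample M]
5. Courier goes to the north bank with sample K.  [the south bank: sample E, sample J, sample L | the north bank: sample K, sample M]
6. Courier goes back to the south bank alone.  [the south bank: sample E, sample J, sample L | the north bank: sample K, sample M]
7. Courier goes to the north bank with sample J.  [the south bank: sample E, sample L | the north bank: sample J, sample K, sample M]
8. Courier goes back to the south bank alone.  [the south bank: sample E, sample L | the north bank: sample J, sample K, sample M]
9. Courier goes to the north bank with sample L.  [the south bank: sample E | the north bank: sample J, sample K, sample L, sample M]
10. Courier goes back to the south bank alone.  [the south bank: sample E | the north bank: sample J, sample K, sample L, sample M]
11. Courier goes to the north bank with sample E.  [the south bank: — | the north bank: sample E, sample J, sample K, sample L, sample M]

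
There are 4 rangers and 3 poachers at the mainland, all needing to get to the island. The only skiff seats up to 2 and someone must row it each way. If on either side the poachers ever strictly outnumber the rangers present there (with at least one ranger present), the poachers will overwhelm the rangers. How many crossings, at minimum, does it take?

11

Counting alone: each trip to the island takes at most 2 across and each return brings at least 1 back, so after t trips out (and t−1 returns) at most 2t − (t−1) of the 7 are across; that first reaches 7 at t = 6, so at least 11 crossings are needed.
The plan below uses exactly 11 crossings, so it is optimal:
1. 2 poachers → the island.  (the mainland: 4R 1P; the island: 0R 2P)
2. 1 poacher ← the mainland.  (the mainland: 4R 2P; the island: 0R 1P)
3. 2 poachers → the island.  (the mainland: 4R 0P; the island: 0R 3P)
4. 1 poacher ← the mainland.  (the mainland: 4R 1P; the island: 0R 2P)
5. 2 rangers → the island.  (the mainland: 2R 1P; the island: 2R 2P)
6. 1 poacher ← the mainland.  (the mainland: 2R 2P; the island: 2R 1P)
7. 1 ranger and 1 poacher → the island.  (the mainland: 1R 1P; the island: 3R 2P)
8. 1 ranger ← the mainland.  (the mainland: 2R 1P; the island: 2R 2P)
9. 1 ranger and 1 poacher → the island.  (the mainland: 1R 0P; the island: 3R 3P)
10. 1 poacher ← the mainland.  (the mainland: 1R 1P; the island: 3R 2P)
11. 1 ranger and 1 poacher → the island.  (the mainland: 0R 0P; the island: 4R 3P)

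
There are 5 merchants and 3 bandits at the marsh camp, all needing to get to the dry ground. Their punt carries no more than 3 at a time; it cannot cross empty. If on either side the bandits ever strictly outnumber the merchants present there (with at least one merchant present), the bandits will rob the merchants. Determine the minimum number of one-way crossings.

Counting alone: each trip to the dry ground takes at most 3 across and each return brings at least 1 back, so after t trips out (and t−1 returns) at most 3t − (t−1) of the 8 are across; that first reaches 8 at t = 4, so at least 7 crossings are needed.
The plan below uses exactly 7 crossings, so it is optimal:
1. 2 bandits → the dry ground.  (the marsh camp: 5M 1B; the dry ground: 0M 2B)
2. 1 bandit ← the marsh camp.  (the marsh camp: 5M 2B; the dry ground: 0M 1B)
3. 2 merchants and 1 bandit → the dry ground.  (the marsh camp: 3M 1B; the dry ground: 2M 2B)
4. 1 bandit ← the marsh camp.  (the marsh camp: 3M 2B; the dry ground: 2M 1B)
5. 1 merchant and 2 bandits → the dry ground.  (the marsh camp: 2M 0B; the dry ground: 3M 3B)
6. 1 bandit ← the marsh camp.  (the marsh camp: 2M 1B; the dry ground: 3M 2B)
7. 2 merchants and 1 bandit → the dry ground.  (the marsh camp: 0M 0B; the dry ground: 5M 3B)

7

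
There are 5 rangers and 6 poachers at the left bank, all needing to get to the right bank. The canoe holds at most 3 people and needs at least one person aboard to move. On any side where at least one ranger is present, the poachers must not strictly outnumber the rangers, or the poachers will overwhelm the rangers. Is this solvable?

No

The poachers already outnumber the rangers at the left bank before anyone moves, so the starting position itself is disallowed.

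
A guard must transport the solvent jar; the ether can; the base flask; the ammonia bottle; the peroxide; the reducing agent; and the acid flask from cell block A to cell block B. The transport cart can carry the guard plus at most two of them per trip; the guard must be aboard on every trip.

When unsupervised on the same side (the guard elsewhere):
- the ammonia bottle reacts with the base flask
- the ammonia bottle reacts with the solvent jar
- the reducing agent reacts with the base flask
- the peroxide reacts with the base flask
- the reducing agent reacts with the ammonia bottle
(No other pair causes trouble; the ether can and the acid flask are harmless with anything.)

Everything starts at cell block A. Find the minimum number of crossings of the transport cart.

11

Counting alone: the guard can take at most 2 across per trip to cell block B, so moving all 7 needs at least 4 loaded trips out, with a return between consecutive ones — at least 7 crossings.
The safety rule pushes this higher. Following every safe sequence of crossings, the most of the 7 that can be at cell block B as the transport cart arrives there on crossings 7, 9 is 5, 6 respectively — never all 7.
So no plan with fewer than 11 crossings exists, and this one achieves 11:
1. Guard goes to cell block B with the ammonia bottle and the base flask.  [cell block A: the acid flask, the ether can, the peroxide, the reducing agent, the solvent jar | cell block B: the ammonia bottle, the base flask]
2. Guard goes back to cell block A with the base flask.  [cell block A: the acid flask, the base flask, the ether can, the peroxide, the reducing agent, the solvent jar | cell block B: the ammonia bottle]
3. Guard goes to cell block B with the base flask and the solvent jar.  [cell block A: the acid flask, the ether can, the peroxide, the reducing agent | cell block B: the ammonia bottle, the base flask, the solvent jar]
4. Guard goes back to cell block A with the ammonia bottle.  [cell block A: the acid flask, the ammonia bottle, the ether can, the peroxide, the reducing agent | cell block B: the base flask, the solvent jar]
5. Guard goes to cell block B with the ammonia bottle and the ether can.  [cell block A: the acid flask, the peroxide, the reducing agent | cell block B: the ammonia bottle, the base flask, the ether can, the solvent jar]
6. Guard goes back to cell block A with the ammonia bottle.  [cell block A: the acid flask, the ammonia bottle, the peroxide, the reducing agent | cell block B: the base flask, the ether can, the solvent jar]
7. Guard goes to cell block B with the acid flask and the ammonia bottle.  [cell block A: the peroxide, the reducing agent | cell block B: the acid flask, the ammonia bottle, the base flask, the ether can, the solvent jar]
8. Guard goes back to cell block A with the ammonia bottle.  [cell block A: the ammonia bottle, the peroxide, the reducing agent | cell block B: the acid flask, the base flask, the ether can, the solvent jar]
9. Guard goes to cell block B with the peroxide and the reducing agent.  [cell block A: the ammonia bottle | cell block B: the acid flask, the base flask, the ether can, the peroxide, the reducing agent, the solvent jar]
10. Guard goes back to cell block A with the base flask.  [cell block A: the ammonia bottle, the base flask | cell block B: the acid flask, the ether can, the peroxide, the reducing agent, the solvent jar]
11. Guard goes to cell block B with the ammonia bottle and the base flask.  [cell block A: — | cell block B: the acid flask, the ammonia bottle, the base flask, the ether can, the peroxide, the reducing agent, the solvent jar]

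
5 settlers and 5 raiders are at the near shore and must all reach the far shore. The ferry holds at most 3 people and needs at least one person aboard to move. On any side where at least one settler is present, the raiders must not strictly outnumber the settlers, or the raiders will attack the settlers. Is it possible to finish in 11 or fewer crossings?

Yes

Yes — this plan uses 11 crossings (≤ 11):
1. 2 raiders → the far shore.  (the near shore: 5S 3R; the far shore: 0S 2R)
2. 1 raider ← the near shore.  (the near shore: 5S 4R; the far shore: 0S 1R)
3. 3 raiders → the far shore.  (the near shore: 5S 1R; the far shore: 0S 4R)
4. 1 raider ← the near shore.  (the near shore: 5S 2R; the far shore: 0S 3R)
5. 3 settlers → the far shore.  (the near shore: 2S 2R; the far shore: 3S 3R)
6. 1 settler and 1 raider ← the near shore.  (the near shore: 3S 3R; the far shore: 2S 2R)
7. 3 settlers → the far shore.  (the near shore: 0S 3R; the far shore: 5S 2R)
8. 1 raider ← the near shore.  (the near shore: 0S 4R; the far shore: 5S 1R)
9. 2 raiders → the far shore.  (the near shore: 0S 2R; the far shore: 5S 3R)
10. 1 raider ← the near shore.  (the near shore: 0S 3R; the far shore: 5S 2R)
11. 3 raiders → the far shore.  (the near shore: 0S 0R; the far shore: 5S 5R)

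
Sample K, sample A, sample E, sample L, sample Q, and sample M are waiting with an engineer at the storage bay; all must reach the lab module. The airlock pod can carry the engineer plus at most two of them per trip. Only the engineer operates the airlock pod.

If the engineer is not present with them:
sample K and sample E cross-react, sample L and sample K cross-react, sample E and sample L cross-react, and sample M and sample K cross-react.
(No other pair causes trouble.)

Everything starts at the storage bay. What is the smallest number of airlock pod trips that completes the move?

Counting alone: the engineer can take at most 2 across per trip to the lab module, so moving all 6 needs at least 3 loaded trips out, with a return between consecutive ones — at least 5 crossings.
The safety rule pushes this higher. Following every safe sequence of crossings, the most of the 6 that can be at the lab module as the airlock pod arrives there on crossings 5, 7 is 4, 5 respectively — never all 6.
So no plan with fewer than 9 crossings exists, and this one achieves 9:
1. Engineer goes to the lab module with sample E and sample K.
2. Engineer goes back to the storage bay with sample K.
3. Engineer goes to the lab module with sample A and sample K.
4. Engineer goes back to the storage bay with sample K.
5. Engineer goes to the lab module with sample K and sample Q.
6. Engineer goes back to the storage bay with sample K.
7. Engineer goes to the lab module with sample K and sample M.
8. Engineer goes back to the storage bay with sample K.
9. Engineer goes to the lab module with sample K and sample L.

9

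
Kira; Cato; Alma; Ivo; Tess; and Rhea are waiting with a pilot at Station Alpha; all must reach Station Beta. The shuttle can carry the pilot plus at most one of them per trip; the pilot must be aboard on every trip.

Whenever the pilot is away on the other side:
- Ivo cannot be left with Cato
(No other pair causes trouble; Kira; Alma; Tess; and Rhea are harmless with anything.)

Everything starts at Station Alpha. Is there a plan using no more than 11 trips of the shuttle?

Yes — this plan uses 11 crossings (≤ 11):
1. Pilot goes to Station Beta with Cato.  [Station Alpha: Alma, Ivo, Kira, Rhea, Tess | Station Beta: Cato]
2. Pilot goes back to Station Alpha alone.  [Station Alpha: Alma, Ivo, Kira, Rhea, Tess | Station Beta: Cato]
3. Pilot goes to Station Beta with Kira.  [Station Alpha: Alma, Ivo, Rhea, Tess | Station Beta: Cato, Kira]
4. Pilot goes back to Station Alpha alone.  [Station Alpha: Alma, Ivo, Rhea, Tess | Station Beta: Cato, Kira]
5. Pilot goes to Station Beta with Alma.  [Station Alpha: Ivo, Rhea, Tess | Station Beta: Alma, Cato, Kira]
6. Pilot goes back to Station Alpha alone.  [Station Alpha: Ivo, Rhea, Tess | Station Beta: Alma, Cato, Kira]
7. Pilot goes to Station Beta with Tess.  [Station Alpha: Ivo, Rhea | Station Beta: Alma, Cato, Kira, Tess]
8. Pilot goes back to Station Alpha alone.  [Station Alpha: Ivo, Rhea | Station Beta: Alma, Cato, Kira, Tess]
9. Pilot goes to Station Beta with Rhea.  [Station Alpha: Ivo | Station Beta: Alma, Cato, Kira, Rhea, Tess]
10. Pilot goes back to Station Alpha alone.  [Station Alpha: Ivo | Station Beta: Alma, Cato, Kira, Rhea, Tess]
11. Pilot goes to Station Beta with Ivo.  [Station Alpha: — | Station Beta: Alma, Cato, Ivo, Kira, Rhea, Tess]

Yes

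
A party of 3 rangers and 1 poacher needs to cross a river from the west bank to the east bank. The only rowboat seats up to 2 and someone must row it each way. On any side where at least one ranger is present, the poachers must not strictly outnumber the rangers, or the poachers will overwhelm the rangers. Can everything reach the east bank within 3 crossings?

No

Counting alone: each trip to the east bank takes at most 2 across and each return brings at least 1 back, so after t trips out (and t−1 returns) at most 2t − (t−1) of the 4 are across; that first reaches 4 at t = 3, so at least 5 crossings are needed.
Since 3 < 5, 3 crossings cannot be enough. (The shortest complete plan in fact takes 5:)
1. 1 ranger and 1 poacher → the east bank.  (the west bank: 2R 0P; the east bank: 1R 1P)
2. 1 poacher ← the west bank.  (the west bank: 2R 1P; the east bank: 1R 0P)
3. 1 ranger and 1 poacher → the east bank.  (the west bank: 1R 0P; the east bank: 2R 1P)
4. 1 poacher ← the west bank.  (the west bank: 1R 1P; the east bank: 2R 0P)
5. 1 ranger and 1 poacher → the east bank.  (the west bank: 0R 0P; the east bank: 3R 1P)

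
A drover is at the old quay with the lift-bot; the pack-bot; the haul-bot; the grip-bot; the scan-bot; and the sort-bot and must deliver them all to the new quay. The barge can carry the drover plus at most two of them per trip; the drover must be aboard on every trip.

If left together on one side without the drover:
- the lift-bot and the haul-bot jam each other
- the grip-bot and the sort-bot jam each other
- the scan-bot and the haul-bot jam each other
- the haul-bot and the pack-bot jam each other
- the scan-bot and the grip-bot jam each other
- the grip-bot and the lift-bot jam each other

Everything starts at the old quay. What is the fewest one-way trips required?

7

Counting alone: the drover can take at most 2 across per trip to the new quay, so moving all 6 needs at least 3 loaded trips out, with a return between consecutive ones — at least 5 crossings.
The safety rule pushes this higher. Following every safe sequence of crossings, the most of the 6 that can be at the new quay as the barge arrives there on crossing 5 is 4 — never all 6.
So no plan with fewer than 7 crossings exists, and this one achieves 7:
1. Drover goes to the new quay with the grip-bot and the haul-bot.  [the old quay: the lift-bot, the pack-bot, the scan-bot, the sort-bot | the new quay: the grip-bot, the haul-bot]
2. Drover goes back to the old quay alone.  [the old quay: the lift-bot, the pack-bot, the scan-bot, the sort-bot | the new quay: the grip-bot, the haul-bot]
3. Drover goes to the new quay with the lift-bot and the pack-bot.  [the old quay: the scan-bot, the sort-bot | the new quay: the grip-bot, the haul-bot, the lift-bot, the pack-bot]
4. Drover goes back to the old quay with the grip-bot and the haul-bot.  [the old quay: the grip-bot, the haul-bot, the scan-bot, the sort-bot | the new quay: the lift-bot, the pack-bot]
5. Drover goes to the new quay with the scan-bot and the sort-bot.  [the old quay: the grip-bot, the haul-bot | the new quay: the lift-bot, the pack-bot, the scan-bot, the sort-bot]
6. Drover goes back to the old quay alone.  [the old quay: the grip-bot, the haul-bot | the new quay: the lift-bot, the pack-bot, the scan-bot, the sort-bot]
7. Drover goes to the new quay with the grip-bot and the haul-bot.  [the old quay: — | the new quay: the grip-bot, the haul-bot, the lift-bot, the pack-bot, the scan-bot, the sort-bot]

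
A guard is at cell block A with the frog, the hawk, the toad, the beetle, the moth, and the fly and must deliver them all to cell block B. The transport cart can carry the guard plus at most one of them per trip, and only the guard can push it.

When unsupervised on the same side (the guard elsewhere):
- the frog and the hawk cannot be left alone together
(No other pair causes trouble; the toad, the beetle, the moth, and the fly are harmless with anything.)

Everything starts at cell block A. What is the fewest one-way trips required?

Counting alone: the guard can take at most 1 across per trip to cell block B, so moving all 6 needs at least 6 loaded trips out, with a return between consecutive ones — at least 11 crossings.
The plan below uses exactly 11 crossings, so it is optimal:
1. Guard goes to cell block B with the frog.  [cell block A: the beetle, the fly, the hawk, the moth, the toad | cell block B: the frog]
2. Guard goes back to cell block A alone.  [cell block A: the beetle, the fly, the hawk, the moth, the toad | cell block B: the frog]
3. Guard goes to cell block B with the toad.  [cell block A: the beetle, the fly, the hawk, the moth | cell block B: the frog, the toad]
4. Guard goes back to cell block A alone.  [cell block A: the beetle, the fly, the hawk, the moth | cell block B: the frog, the toad]
5. Guard goes to cell block B with the beetle.  [cell block A: the fly, the hawk, the moth | cell block B: the beetle, the frog, the toad]
6. Guard goes back to cell block A alone.  [cell block A: the fly, the hawk, the moth | cell block B: the beetle, the frog, the toad]
7. Guard goes to cell block B with the moth.  [cell block A: the fly, the hawk | cell block B: the beetle, the frog, the moth, the toad]
8. Guard goes back to cell block A alone.  [cell block A: the fly, the hawk | cell block B: the beetle, the frog, the moth, the toad]
9. Guard goes to cell block B with the fly.  [cell block A: the hawk | cell block B: the beetle, the fly, the frog, the moth, the toad]
10. Guard goes back to cell block A alone.  [cell block A: the hawk | cell block B: the beetle, the fly, the frog, the moth, the toad]
11. Guard goes to cell block B with the hawk.  [cell block A: — | cell block B: the beetle, the fly, the frog, the hawk, the moth, the toad]

11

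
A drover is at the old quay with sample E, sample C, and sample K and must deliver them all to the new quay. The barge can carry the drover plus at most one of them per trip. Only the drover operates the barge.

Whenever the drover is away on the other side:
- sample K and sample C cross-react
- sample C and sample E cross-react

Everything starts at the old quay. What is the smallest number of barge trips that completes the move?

7

Counting alone: the drover can take at most 1 across per trip to the new quay, so moving all 3 needs at least 3 loaded trips out, with a return between consecutive ones — at least 5 crossings.
The safety rule pushes this higher. Following every safe sequence of crossings, the most of the 3 that can be at the new quay as the barge arrives there on crossing 5 is 2 — never all 3.
So no plan with fewer than 7 crossings exists, and this one achieves 7:
1. Drover goes to the new quay with sample C.  [the old quay: sample E, sample K | the new quay: sample C]
2. Drover goes back to the old quay alone.  [the old quay: sample E, sample K | the new quay: sample C]
3. Drover goes to the new quay with sample E.  [the old quay: sample K | the new quay: sample C, sample E]
4. Drover goes back to the old quay with sample C.  [the old quay: sample C, sample K | the new quay: sample E]
5. Drover goes to the new quay with sample K.  [the old quay: sample C | the new quay: sample E, sample K]
6. Drover goes back to the old quay alone.  [the old quay: sample C | the new quay: sample E, sample K]
7. Drover goes to the new quay with sample C.  [the old quay: — | the new quay: sample C, sample E, sample K]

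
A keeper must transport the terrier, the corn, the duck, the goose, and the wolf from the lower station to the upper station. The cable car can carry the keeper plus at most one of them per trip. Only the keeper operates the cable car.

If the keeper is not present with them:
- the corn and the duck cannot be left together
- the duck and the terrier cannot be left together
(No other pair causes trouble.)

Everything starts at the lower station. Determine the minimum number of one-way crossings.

Counting alone: the keeper can take at most 1 across per trip to the upper station, so moving all 5 needs at least 5 loaded trips out, with a return between consecutive ones — at least 9 crossings.
The safety rule pushes this higher. Following every safe sequence of crossings, the most of the 5 that can be at the upper station as the cable car arrives there on crossing 9 is 4 — never all 5.
So no plan with fewer than 11 crossings exists, and this one achieves 11:
1. Keeper goes to the upper station with the duck.  [the lower station: the corn, the goose, the terrier, the wolf | the upper station: the duck]
2. Keeper goes back to the lower station alone.  [the lower station: the corn, the goose, the terrier, the wolf | the upper station: the duck]
3. Keeper goes to the upper station with the terrier.  [the lower station: the corn, the goose, the wolf | the upper station: the duck, the terrier]
4. Keeper goes back to the lower station with the duck.  [the lower station: the corn, the duck, the goose, the wolf | the upper station: the terrier]
5. Keeper goes to the upper station with the corn.  [the lower station: the duck, the goose, the wolf | the upper station: the corn, the terrier]
6. Keeper goes back to the lower station alone.  [the lower station: the duck, the goose, the wolf | the upper station: the corn, the terrier]
7. Keeper goes to the upper station with the goose.  [the lower station: the duck, the wolf | the upper station: the corn, the goose, the terrier]
8. Keeper goes back to the lower station alone.  [the lower station: the duck, the wolf | the upper station: the corn, the goose, the terrier]
9. Keeper goes to the upper station with the wolf.  [the lower station: the duck | the upper station: the corn, the goose, the terrier, the wolf]
10. Keeper goes back to the lower station alone.  [the lower station: the duck | the upper station: the corn, the goose, the terrier, the wolf]
11. Keeper goes to the upper station with the duck.  [the lower station: — | the upper station: the corn, the duck, the goose, the terrier, the wolf]

11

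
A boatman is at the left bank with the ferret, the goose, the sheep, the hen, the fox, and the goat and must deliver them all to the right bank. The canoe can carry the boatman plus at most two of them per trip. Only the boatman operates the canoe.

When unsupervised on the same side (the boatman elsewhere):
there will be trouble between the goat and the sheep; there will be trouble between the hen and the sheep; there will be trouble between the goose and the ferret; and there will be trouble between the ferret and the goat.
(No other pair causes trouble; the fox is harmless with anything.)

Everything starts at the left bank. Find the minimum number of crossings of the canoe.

7

Counting alone: the boatman can take at most 2 across per trip to the right bank, so moving all 6 needs at least 3 loaded trips out, with a return between consecutive ones — at least 5 crossings.
The safety rule pushes this higher. Following every safe sequence of crossings, the most of the 6 that can be at the right bank as the canoe arrives there on crossing 5 is 5 — never all 6.
So no plan with fewer than 7 crossings exists, and this one achieves 7:
1. Boatman goes to the right bank with the ferret and the sheep.
2. Boatman goes back to the left bank alone.
3. Boatman goes to the right bank with the goose and the hen.
4. Boatman goes back to the left bank with the ferret and the sheep.
5. Boatman goes to the right bank with the fox and the goat.
6. Boatman goes back to the left bank alone.
7. Boatman goes to the right bank with the ferret and the sheep.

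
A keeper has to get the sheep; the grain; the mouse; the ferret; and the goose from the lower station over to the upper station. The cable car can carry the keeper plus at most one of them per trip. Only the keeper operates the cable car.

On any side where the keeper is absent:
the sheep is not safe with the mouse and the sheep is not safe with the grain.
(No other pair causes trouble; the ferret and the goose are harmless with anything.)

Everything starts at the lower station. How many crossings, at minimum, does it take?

Counting alone: the keeper can take at most 1 across per trip to the upper station, so moving all 5 needs at least 5 loaded trips out, with a return between consecutive ones — at least 9 crossings.
The safety rule pushes this higher. Following every safe sequence of crossings, the most of the 5 that can be at the upper station as the cable car arrives there on crossing 9 is 4 — never all 5.
So no plan with fewer than 11 crossings exists, and this one achieves 11:
1. Keeper goes to the upper station with the sheep.
2. Keeper goes back to the lower station alone.
3. Keeper goes to the upper station with the grain.
4. Keeper goes back to the lower station with the sheep.
5. Keeper goes to the upper station with the mouse.
6. Keeper goes back to the lower station alone.
7. Keeper goes to the upper station with the ferret.
8. Keeper goes back to the lower station alone.
9. Keeper goes to the upper station with the goose.
10. Keeper goes back to the lower station alone.
11. Keeper goes to the upper station with the sheep.

11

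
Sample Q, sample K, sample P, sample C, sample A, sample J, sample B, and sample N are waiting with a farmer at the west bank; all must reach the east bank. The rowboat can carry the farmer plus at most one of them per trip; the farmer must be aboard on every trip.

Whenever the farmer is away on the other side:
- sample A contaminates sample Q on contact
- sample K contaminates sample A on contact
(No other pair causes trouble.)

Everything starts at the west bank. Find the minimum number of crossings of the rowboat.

17

Counting alone: the farmer can take at most 1 across per trip to the east bank, so moving all 8 needs at least 8 loaded trips out, with a return between consecutive ones — at least 15 crossings.
The safety rule pushes this higher. Following every safe sequence of crossings, the most of the 8 that can be at the east bank as the rowboat arrives there on crossing 15 is 7 — never all 8.
So no plan with fewer than 17 crossings exists, and this one achieves 17:
1. Farmer goes to the east bank with sample A.
2. Farmer goes back to the west bank alone.
3. Farmer goes to the east bank with sample Q.
4. Farmer goes back to the west bank with sample A.
5. Farmer goes to the east bank with sample K.
6. Farmer goes back to the west bank alone.
7. Farmer goes to the east bank with sample P.
8. Farmer goes back to the west bank alone.
9. Farmer goes to the east bank with sample C.
10. Farmer goes back to the west bank alone.
11. Farmer goes to the east bank with sample J.
12. Farmer goes back to the west bank alone.
13. Farmer goes to the east bank with sample B.
14. Farmer goes back to the west bank alone.
15. Farmer goes to the east bank with sample N.
16. Farmer goes back to the west bank alone.
17. Farmer goes to the east bank with sample A.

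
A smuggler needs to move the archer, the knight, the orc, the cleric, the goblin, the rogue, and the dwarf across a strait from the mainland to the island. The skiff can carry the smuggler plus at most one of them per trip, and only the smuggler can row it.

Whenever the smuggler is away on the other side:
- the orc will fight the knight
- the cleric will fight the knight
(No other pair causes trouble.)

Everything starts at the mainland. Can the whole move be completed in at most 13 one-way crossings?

Counting alone: the smuggler can take at most 1 across per trip to the island, so moving all 7 needs at least 7 loaded trips out, with a return between consecutive ones — at least 13 crossings.
The safety rule pushes this higher. Following every safe sequence of crossings, the most of the 7 that can be at the island as the skiff arrives there on crossing 13 is 6 — never all 7.
So the move cannot be finished within 13 crossings. (The shortest complete plan takes 15:)
1. Smuggler goes to the island with the knight.  [the mainland: the archer, the cleric, the dwarf, the goblin, the orc, the rogue | the island: the knight]
2. Smuggler goes back to the mainland alone.  [the mainland: the archer, the cleric, the dwarf, the goblin, the orc, the rogue | the island: the knight]
3. Smuggler goes to the island with the archer.  [the mainland: the cleric, the dwarf, the goblin, the orc, the rogue | the island: the archer, the knight]
4. Smuggler goes back to the mainland alone.  [the mainland: the cleric, the dwarf, the goblin, the orc, the rogue | the island: the archer, the knight]
5. Smuggler goes to the island with the orc.  [the mainland: the cleric, the dwarf, the goblin, the rogue | the island: the archer, the knight, the orc]
6. Smuggler goes back to the mainland with the knight.  [the mainland: the cleric, the dwarf, the goblin, the knight, the rogue | the island: the archer, the orc]
7. Smuggler goes to the island with the cleric.  [the mainland: the dwarf, the goblin, the knight, the rogue | the island: the archer, the cleric, the orc]
8. Smuggler goes back to the mainland alone.  [the mainland: the dwarf, the goblin, the knight, the rogue | the island: the archer, the cleric, the orc]
9. Smuggler goes to the island with the goblin.  [the mainland: the dwarf, the knight, the rogue | the island: the archer, the cleric, the goblin, the orc]
10. Smuggler goes back to the mainland alone.  [the mainland: the dwarf, the knight, the rogue | the island: the archer, the cleric, the goblin, the orc]
11. Smuggler goes to the island with the rogue.  [the mainland: the dwarf, the knight | the island: the archer, the cleric, the goblin, the orc, the rogue]
12. Smuggler goes back to the mainland alone.  [the mainland: the dwarf, the knight | the island: the archer, the cleric, the goblin, the orc, the rogue]
13. Smuggler goes to the island with the dwarf.  [the mainland: the knight | the island: the archer, the cleric, the dwarf, the goblin, the orc, the rogue]
14. Smuggler goes back to the mainland alone.  [the mainland: the knight | the island: the archer, the cleric, the dwarf, the goblin, the orc, the rogue]
15. Smuggler goes to the island with the knight.  [the mainland: — | the island: the archer, the cleric, the dwarf, the goblin, the knight, the orc, the rogue]

No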